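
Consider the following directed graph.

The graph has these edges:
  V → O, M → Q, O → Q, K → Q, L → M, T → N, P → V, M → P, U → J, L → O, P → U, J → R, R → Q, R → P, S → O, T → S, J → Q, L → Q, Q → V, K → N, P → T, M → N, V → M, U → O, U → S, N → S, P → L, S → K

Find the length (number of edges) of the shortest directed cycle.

3

For each vertex v, BFS finds the shortest path from v back to v.
The shortest such closed walk is P → V → M → P, length 3.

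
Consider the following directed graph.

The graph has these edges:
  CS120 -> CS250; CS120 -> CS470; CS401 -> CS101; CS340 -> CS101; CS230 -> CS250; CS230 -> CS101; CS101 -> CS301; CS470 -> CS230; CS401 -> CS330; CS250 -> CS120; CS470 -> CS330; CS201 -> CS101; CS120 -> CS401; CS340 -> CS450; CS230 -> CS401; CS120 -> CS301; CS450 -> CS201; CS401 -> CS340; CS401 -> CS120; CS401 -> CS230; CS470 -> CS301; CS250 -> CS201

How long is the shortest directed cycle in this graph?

For each vertex v, BFS finds the shortest path from v back to v.
The shortest such closed walk is CS120 → CS401 → CS120, length 2.

2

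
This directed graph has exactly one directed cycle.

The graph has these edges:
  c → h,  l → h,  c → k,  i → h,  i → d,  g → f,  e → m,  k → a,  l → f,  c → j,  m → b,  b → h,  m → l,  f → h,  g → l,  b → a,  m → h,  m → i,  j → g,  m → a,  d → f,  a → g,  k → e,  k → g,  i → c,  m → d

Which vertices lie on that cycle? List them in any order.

c, e, i, k, m

DFS with gray/black marking from c:
c gray
  k gray
    e gray
      m gray
        b gray
          h gray
          h black
          a gray
            g gray
              l gray
                l→h: h black — skip
                f gray
                  f→h: h black — skip
                f black
              l black
              g→f: f black — skip
            g black
          a black
        b black
        i gray
          i→c: c is gray → back edge
Back edge closes the cycle c → k → e → m → i → c; its vertices are {c, e, i, k, m}.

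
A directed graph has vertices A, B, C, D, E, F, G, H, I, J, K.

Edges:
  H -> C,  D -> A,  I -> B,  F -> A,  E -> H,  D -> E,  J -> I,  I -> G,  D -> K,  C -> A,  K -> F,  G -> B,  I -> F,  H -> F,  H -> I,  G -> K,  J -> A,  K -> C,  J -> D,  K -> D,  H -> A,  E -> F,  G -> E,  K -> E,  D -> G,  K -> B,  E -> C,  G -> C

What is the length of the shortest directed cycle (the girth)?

2

For each vertex v, BFS finds the shortest path from v back to v.
The shortest such closed walk is K → D → K, length 2.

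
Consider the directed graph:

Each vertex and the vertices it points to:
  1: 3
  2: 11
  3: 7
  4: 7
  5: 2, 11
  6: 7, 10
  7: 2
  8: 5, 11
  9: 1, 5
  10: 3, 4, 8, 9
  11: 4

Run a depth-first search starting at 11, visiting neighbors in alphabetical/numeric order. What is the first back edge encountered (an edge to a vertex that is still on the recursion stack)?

DFS from 11 (visiting neighbors in alphabetical/numeric order); mark gray on enter, black on exit:
11 gray
  4 gray
    7 gray
      2 gray
        2→11: 11 is gray → back edge
First back edge: 2 → 11.

2→11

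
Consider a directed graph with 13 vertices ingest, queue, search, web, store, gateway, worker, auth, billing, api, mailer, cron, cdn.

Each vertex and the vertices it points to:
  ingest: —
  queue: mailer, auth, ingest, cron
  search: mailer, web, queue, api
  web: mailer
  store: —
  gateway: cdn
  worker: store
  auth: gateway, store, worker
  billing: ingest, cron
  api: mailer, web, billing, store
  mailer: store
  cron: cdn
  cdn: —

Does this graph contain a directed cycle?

No

DFS with white/gray/black marking, starting from ingest:
ingest gray
ingest black
queue gray
  mailer gray
    store gray
    store black
  mailer black
  auth gray
    gateway gray
      cdn gray
      cdn black
    gateway black
    auth→store: store black — skip
    worker gray
      worker→store: store black — skip
    worker black
  auth black
  queue→ingest: ingest black — skip
  cron gray
    cron→cdn: cdn black — skip
  cron black
queue black
search gray
  search→mailer: mailer black — skip
  web gray
    web→mailer: mailer black — skip
  web black
  search→queue: queue black — skip
  api gray
    api→mailer: mailer black — skip
    api→web: web black — skip
    billing gray
      billing→ingest: ingest black — skip
      billing→cron: cron black — skip
    billing black
    api→store: store black — skip
  api black
search black
Every edge goes to a white or black vertex — no back edge, so the graph is acyclic.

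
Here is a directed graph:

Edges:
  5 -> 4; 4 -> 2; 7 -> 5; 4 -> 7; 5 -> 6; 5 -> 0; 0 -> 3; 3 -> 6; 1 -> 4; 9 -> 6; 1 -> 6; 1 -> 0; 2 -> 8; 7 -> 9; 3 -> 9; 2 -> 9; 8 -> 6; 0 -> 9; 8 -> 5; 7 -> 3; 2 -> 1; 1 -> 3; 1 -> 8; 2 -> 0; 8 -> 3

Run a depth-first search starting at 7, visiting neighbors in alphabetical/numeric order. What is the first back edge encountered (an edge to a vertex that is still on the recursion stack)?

1→4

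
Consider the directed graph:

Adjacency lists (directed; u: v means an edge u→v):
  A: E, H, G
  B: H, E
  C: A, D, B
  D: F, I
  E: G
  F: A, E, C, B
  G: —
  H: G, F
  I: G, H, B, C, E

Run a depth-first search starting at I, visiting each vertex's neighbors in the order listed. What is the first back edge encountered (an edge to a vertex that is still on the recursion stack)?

DFS from I (visiting each vertex's neighbors in the order listed); mark gray on enter, black on exit:
I gray
  G gray
  G black
  H gray
    H→G: G black — skip
    F gray
      A gray
        E gray
          E→G: G black — skip
        E black
        A→H: H is gray → back edge
First back edge: A → H.

A->H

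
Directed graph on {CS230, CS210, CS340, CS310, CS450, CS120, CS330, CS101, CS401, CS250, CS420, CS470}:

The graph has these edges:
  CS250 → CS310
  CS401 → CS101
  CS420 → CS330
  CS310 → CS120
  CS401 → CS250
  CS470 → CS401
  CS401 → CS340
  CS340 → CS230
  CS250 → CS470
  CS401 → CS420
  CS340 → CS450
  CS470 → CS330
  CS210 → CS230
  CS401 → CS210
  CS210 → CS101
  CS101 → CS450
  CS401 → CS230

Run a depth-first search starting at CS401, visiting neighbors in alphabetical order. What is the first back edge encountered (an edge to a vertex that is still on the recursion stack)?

DFS from CS401 (visiting neighbors in alphabetical order); mark gray on enter, black on exit:
CS401 gray
  CS101 gray
    CS450 gray
    CS450 black
  CS101 black
  CS210 gray
    CS210→CS101: CS101 black — skip
    CS230 gray
    CS230 black
  CS210 black
  CS401→CS230: CS230 black — skip
  CS250 gray
    CS310 gray
      CS120 gray
      CS120 black
    CS310 black
    CS470 gray
      CS330 gray
      CS330 black
      CS470→CS401: CS401 is gray → back edge
First back edge: CS470 → CS401.

CS470→CS401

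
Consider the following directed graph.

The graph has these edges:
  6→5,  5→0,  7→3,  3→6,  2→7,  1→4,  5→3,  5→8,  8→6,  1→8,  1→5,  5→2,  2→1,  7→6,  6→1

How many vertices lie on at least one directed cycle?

7

A vertex is on a directed cycle iff it belongs to a strongly connected component of size ≥ 2 (or has a self-loop).
The vertices on cycles are {1, 2, 3, 5, 6, 7, 8} — 7 in total.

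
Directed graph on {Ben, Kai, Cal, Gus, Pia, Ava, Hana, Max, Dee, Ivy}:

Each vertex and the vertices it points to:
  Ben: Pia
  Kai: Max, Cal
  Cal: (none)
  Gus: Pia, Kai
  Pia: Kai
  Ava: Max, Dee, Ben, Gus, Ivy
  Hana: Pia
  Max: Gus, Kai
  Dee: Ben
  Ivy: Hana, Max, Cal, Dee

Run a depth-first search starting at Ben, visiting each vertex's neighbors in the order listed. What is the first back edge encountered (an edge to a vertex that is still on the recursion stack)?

Gus→Pia

DFS from Ben (visiting each vertex's neighbors in the order listed); mark gray on enter, black on exit:
Ben gray
  Pia gray
    Kai gray
      Max gray
        Gus gray
          Gus→Pia: Pia is gray → back edge
First back edge: Gus → Pia.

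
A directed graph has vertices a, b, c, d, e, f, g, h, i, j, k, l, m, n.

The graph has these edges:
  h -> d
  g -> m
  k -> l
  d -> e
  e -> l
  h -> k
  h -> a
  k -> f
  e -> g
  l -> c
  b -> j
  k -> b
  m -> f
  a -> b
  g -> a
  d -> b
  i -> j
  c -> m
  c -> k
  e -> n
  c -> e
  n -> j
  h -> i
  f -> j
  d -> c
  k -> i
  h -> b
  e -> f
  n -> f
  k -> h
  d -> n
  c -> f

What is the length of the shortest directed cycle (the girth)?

2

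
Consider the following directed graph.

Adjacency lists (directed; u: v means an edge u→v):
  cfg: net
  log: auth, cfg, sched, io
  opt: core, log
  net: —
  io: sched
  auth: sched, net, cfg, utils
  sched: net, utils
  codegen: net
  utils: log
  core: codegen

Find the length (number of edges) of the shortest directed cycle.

3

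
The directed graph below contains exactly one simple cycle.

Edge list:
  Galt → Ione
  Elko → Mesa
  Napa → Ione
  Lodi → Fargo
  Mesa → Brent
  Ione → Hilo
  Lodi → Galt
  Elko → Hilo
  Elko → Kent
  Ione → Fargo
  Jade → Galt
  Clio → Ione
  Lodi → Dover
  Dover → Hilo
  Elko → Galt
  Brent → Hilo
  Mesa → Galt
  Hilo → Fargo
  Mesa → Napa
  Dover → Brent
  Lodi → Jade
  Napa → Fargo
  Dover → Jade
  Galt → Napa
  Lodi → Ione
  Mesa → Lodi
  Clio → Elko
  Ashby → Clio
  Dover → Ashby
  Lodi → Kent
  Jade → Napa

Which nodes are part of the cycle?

Clio, Elko, Lodi, Mesa, Ashby, Dover

DFS with gray/black marking from Elko:
Elko gray
  Kent gray
  Kent black
  Hilo gray
    Fargo gray
    Fargo black
  Hilo black
  Galt gray
    Napa gray
      Napa→Fargo: Fargo black — skip
      Ione gray
        Ione→Fargo: Fargo black — skip
        Ione→Hilo: Hilo black — skip
      Ione black
    Napa black
    Galt→Ione: Ione black — skip
  Galt black
  Mesa gray
    Mesa→Napa: Napa black — skip
    Lodi gray
      Jade gray
        Jade→Napa: Napa black — skip
        Jade→Galt: Galt black — skip
      Jade black
      Lodi→Kent: Kent black — skip
      Lodi→Galt: Galt black — skip
      Lodi→Fargo: Fargo black — skip
      Dover gray
        Ashby gray
          Clio gray
            Clio→Elko: Elko is gray → back edge
Back edge closes the cycle Elko → Mesa → Lodi → Dover → Ashby → Clio → Elko; its vertices are {Clio, Elko, Lodi, Mesa, Ashby, Dover}.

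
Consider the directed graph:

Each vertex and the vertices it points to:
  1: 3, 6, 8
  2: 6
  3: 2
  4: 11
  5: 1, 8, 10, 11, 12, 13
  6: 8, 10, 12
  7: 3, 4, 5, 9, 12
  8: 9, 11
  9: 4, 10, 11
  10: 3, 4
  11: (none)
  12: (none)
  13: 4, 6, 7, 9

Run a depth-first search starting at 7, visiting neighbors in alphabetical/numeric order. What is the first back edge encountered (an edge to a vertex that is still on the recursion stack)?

DFS from 7 (visiting neighbors in alphabetical/numeric order); mark gray on enter, black on exit:
7 gray
  3 gray
    2 gray
      6 gray
        8 gray
          9 gray
            4 gray
              11 gray
              11 black
            4 black
            10 gray
              10→3: 3 is gray → back edge
First back edge: 10 → 3.

10->3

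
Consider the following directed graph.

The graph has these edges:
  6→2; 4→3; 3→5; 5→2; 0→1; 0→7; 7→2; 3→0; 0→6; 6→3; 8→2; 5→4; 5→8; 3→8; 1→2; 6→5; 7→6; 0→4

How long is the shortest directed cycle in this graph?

For each vertex v, BFS finds the shortest path from v back to v.
The shortest such closed walk is 0 → 6 → 3 → 0, length 3.

3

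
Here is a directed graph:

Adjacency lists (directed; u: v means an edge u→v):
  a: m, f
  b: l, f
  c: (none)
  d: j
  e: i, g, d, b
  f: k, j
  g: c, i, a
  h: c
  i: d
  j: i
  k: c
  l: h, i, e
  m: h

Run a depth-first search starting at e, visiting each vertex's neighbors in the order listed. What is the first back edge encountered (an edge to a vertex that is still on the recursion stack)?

j->i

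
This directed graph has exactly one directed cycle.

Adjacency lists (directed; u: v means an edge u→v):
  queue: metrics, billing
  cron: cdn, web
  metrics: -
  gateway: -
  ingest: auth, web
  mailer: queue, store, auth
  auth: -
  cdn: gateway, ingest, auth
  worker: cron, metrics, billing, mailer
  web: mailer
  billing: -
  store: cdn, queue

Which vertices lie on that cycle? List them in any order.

cdn, web, store, ingest, mailer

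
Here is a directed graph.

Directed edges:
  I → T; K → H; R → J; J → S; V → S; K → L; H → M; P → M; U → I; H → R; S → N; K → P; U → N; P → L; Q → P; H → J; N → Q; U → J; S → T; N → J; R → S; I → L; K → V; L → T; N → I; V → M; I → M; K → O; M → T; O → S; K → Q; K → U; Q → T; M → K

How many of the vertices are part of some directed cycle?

A vertex is on a directed cycle iff it belongs to a strongly connected component of size ≥ 2 (or has a self-loop).
The vertices on cycles are {H, I, J, K, M, N, O, P, Q, R, S, U, V} — 13 in total.

13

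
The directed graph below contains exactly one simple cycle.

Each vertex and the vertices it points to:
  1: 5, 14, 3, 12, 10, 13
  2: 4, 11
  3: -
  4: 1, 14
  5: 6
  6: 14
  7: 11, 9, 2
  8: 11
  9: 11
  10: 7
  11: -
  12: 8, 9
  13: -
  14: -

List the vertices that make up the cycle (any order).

1, 2, 4, 7, 10

DFS with gray/black marking from 1:
1 gray
  5 gray
    6 gray
      14 gray
      14 black
    6 black
  5 black
  1→14: 14 black — skip
  3 gray
  3 black
  12 gray
    8 gray
      11 gray
      11 black
    8 black
    9 gray
      9→11: 11 black — skip
    9 black
  12 black
  10 gray
    7 gray
      7→11: 11 black — skip
      7→9: 9 black — skip
      2 gray
        4 gray
          4→1: 1 is gray → back edge
Back edge closes the cycle 1 → 10 → 7 → 2 → 4 → 1; its vertices are {1, 2, 4, 7, 10}.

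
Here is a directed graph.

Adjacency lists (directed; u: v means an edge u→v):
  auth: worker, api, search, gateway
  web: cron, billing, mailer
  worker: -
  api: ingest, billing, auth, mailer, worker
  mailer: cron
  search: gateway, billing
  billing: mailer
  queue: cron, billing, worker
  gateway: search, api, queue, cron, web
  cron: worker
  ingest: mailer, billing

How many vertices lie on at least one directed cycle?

A vertex is on a directed cycle iff it belongs to a strongly connected component of size ≥ 2 (or has a self-loop).
The vertices on cycles are {api, auth, search, gateway} — 4 in total.

4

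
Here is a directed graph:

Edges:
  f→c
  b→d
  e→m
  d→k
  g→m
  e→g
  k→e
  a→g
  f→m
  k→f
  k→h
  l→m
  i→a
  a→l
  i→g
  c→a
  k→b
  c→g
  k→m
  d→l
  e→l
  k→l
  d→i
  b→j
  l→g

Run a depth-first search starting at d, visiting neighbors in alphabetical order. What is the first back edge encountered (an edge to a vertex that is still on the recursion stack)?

DFS from d (visiting neighbors in alphabetical order); mark gray on enter, black on exit:
d gray
  i gray
    a gray
      g gray
        m gray
        m black
      g black
      l gray
        l→g: g black — skip
        l→m: m black — skip
      l black
    a black
    i→g: g black — skip
  i black
  k gray
    b gray
      b→d: d is gray → back edge
First back edge: b → d.

b→d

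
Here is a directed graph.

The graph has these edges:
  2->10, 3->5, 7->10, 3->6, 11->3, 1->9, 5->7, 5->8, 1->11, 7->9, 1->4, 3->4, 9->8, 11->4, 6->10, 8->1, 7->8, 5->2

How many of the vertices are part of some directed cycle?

7

A vertex is on a directed cycle iff it belongs to a strongly connected component of size ≥ 2 (or has a self-loop).
The vertices on cycles are {1, 3, 5, 7, 8, 9, 11} — 7 in total.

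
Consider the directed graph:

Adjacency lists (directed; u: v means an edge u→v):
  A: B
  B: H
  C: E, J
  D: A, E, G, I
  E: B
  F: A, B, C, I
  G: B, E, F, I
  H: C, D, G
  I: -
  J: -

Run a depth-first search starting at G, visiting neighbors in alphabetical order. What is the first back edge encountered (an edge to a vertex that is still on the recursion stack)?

DFS from G (visiting neighbors in alphabetical order); mark gray on enter, black on exit:
G gray
  B gray
    H gray
      C gray
        E gray
          E→B: B is gray → back edge
First back edge: E → B.

E->B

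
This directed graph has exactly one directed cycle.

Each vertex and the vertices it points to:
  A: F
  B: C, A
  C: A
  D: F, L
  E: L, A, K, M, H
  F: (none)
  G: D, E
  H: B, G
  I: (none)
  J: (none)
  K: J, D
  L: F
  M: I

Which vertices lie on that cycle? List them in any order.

DFS with gray/black marking from E:
E gray
  L gray
    F gray
    F black
  L black
  A gray
    A→F: F black — skip
  A black
  K gray
    J gray
    J black
    D gray
      D→F: F black — skip
      D→L: L black — skip
    D black
  K black
  M gray
    I gray
    I black
  M black
  H gray
    B gray
      C gray
        C→A: A black — skip
      C black
      B→A: A black — skip
    B black
    G gray
      G→D: D black — skip
      G→E: E is gray → back edge
Back edge closes the cycle E → H → G → E; its vertices are {E, G, H}.

E, G, H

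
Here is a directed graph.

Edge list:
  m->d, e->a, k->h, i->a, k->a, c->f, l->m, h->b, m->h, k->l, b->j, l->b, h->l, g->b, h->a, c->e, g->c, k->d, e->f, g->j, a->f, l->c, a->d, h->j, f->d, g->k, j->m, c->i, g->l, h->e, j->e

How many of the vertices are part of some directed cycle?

5

A vertex is on a directed cycle iff it belongs to a strongly connected component of size ≥ 2 (or has a self-loop).
The vertices on cycles are {b, h, j, l, m} — 5 in total.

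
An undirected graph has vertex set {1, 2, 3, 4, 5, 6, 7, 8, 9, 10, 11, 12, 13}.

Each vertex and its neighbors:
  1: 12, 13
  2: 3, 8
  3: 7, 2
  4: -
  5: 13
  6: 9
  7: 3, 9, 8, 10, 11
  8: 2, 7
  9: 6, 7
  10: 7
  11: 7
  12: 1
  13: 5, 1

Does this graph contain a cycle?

Yes

DFS, tracking each vertex's parent; an edge to a visited non-parent vertex closes a cycle.
Start from 7:
visit 7 (parent –)
  visit 3 (parent 7)
    3–7: parent, skip
    visit 2 (parent 3)
      2–3: parent, skip
      visit 8 (parent 2)
        8–2: parent, skip
        8–7: 7 visited and ≠ parent → cycle
Cycle: 7 – 3 – 2 – 8 – 7.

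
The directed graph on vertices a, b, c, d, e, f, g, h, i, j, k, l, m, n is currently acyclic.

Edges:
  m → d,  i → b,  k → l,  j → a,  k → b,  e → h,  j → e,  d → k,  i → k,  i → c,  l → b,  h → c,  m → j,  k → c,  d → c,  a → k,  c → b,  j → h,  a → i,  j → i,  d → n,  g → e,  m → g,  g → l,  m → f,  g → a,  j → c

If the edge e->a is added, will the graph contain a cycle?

No

Adding e→a creates a cycle iff a can already reach e.
Explore from a: no path reaches e. The graph stays acyclic.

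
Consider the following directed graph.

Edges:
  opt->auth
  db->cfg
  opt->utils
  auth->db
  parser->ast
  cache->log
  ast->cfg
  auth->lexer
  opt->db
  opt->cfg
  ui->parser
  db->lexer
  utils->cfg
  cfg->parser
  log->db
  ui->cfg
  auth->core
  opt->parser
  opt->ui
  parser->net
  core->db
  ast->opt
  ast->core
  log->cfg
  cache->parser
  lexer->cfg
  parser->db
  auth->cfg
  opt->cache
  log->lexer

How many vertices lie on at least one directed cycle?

12

A vertex is on a directed cycle iff it belongs to a strongly connected component of size ≥ 2 (or has a self-loop).
The vertices on cycles are {db, ui, ast, cfg, log, opt, auth, core, cache, lexer, utils, parser} — 12 in total.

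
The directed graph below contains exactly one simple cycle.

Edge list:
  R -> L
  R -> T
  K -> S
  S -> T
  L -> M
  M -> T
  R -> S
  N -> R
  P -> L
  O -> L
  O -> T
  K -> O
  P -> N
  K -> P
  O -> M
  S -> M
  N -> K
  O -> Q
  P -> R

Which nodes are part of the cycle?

DFS with gray/black marking from N:
N gray
  K gray
    P gray
      R gray
        L gray
          M gray
            T gray
            T black
          M black
        L black
        R→T: T black — skip
        S gray
          S→M: M black — skip
          S→T: T black — skip
        S black
      R black
      P→N: N is gray → back edge
Back edge closes the cycle N → K → P → N; its vertices are {K, N, P}.

K, N, P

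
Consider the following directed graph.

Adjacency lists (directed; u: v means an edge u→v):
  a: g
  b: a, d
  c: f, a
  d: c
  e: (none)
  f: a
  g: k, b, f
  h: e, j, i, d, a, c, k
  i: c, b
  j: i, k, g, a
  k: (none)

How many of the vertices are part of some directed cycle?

6

A vertex is on a directed cycle iff it belongs to a strongly connected component of size ≥ 2 (or has a self-loop).
The vertices on cycles are {a, b, c, d, f, g} — 6 in total.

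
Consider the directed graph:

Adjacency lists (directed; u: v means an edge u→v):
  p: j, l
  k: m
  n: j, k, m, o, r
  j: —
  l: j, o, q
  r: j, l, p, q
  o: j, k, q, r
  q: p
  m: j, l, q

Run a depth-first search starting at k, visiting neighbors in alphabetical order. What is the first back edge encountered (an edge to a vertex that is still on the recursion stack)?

o->k

DFS from k (visiting neighbors in alphabetical order); mark gray on enter, black on exit:
k gray
  m gray
    j gray
    j black
    l gray
      l→j: j black — skip
      o gray
        o→j: j black — skip
        o→k: k is gray → back edge
First back edge: o → k.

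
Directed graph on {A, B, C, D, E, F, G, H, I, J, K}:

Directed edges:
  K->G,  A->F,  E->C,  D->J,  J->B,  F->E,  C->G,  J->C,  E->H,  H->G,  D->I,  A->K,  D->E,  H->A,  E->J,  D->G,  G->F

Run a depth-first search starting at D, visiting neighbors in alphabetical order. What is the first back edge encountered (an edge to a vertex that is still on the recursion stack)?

DFS from D (visiting neighbors in alphabetical order); mark gray on enter, black on exit:
D gray
  E gray
    C gray
      G gray
        F gray
          F→E: E is gray → back edge
First back edge: F → E.

F->E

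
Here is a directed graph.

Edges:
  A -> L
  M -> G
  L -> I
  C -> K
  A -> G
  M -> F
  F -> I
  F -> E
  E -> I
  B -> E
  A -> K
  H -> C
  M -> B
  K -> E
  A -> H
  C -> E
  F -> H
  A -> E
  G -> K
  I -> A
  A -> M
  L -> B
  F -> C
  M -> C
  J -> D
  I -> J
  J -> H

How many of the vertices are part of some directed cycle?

12

A vertex is on a directed cycle iff it belongs to a strongly connected component of size ≥ 2 (or has a self-loop).
The vertices on cycles are {A, B, C, E, F, G, H, I, J, K, L, M} — 12 in total.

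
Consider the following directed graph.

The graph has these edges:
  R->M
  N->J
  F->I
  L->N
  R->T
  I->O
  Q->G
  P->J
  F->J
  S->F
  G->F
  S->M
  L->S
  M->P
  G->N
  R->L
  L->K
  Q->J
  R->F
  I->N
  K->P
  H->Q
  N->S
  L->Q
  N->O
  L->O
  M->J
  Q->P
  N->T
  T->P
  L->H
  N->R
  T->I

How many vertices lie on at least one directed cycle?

10

A vertex is on a directed cycle iff it belongs to a strongly connected component of size ≥ 2 (or has a self-loop).
The vertices on cycles are {F, G, H, I, L, N, Q, R, S, T} — 10 in total.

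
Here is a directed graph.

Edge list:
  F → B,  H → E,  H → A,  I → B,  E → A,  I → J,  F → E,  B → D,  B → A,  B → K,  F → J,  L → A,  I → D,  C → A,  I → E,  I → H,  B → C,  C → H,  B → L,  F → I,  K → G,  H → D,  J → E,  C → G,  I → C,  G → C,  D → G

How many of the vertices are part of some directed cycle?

4

A vertex is on a directed cycle iff it belongs to a strongly connected component of size ≥ 2 (or has a self-loop).
The vertices on cycles are {C, D, G, H} — 4 in total.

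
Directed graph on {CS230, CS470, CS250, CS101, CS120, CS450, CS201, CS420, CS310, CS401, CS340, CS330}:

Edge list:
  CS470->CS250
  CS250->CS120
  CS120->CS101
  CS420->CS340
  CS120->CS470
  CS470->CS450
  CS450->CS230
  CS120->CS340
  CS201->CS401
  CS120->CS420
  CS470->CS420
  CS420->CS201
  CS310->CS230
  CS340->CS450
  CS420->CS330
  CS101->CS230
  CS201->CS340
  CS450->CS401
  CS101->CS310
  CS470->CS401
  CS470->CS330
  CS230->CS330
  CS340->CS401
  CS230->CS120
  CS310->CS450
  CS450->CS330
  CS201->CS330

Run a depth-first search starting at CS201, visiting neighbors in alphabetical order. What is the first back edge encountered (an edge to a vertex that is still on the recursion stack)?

CS101->CS230

DFS from CS201 (visiting neighbors in alphabetical order); mark gray on enter, black on exit:
CS201 gray
  CS330 gray
  CS330 black
  CS340 gray
    CS401 gray
    CS401 black
    CS450 gray
      CS230 gray
        CS120 gray
          CS101 gray
            CS101→CS230: CS230 is gray → back edge
First back edge: CS101 → CS230.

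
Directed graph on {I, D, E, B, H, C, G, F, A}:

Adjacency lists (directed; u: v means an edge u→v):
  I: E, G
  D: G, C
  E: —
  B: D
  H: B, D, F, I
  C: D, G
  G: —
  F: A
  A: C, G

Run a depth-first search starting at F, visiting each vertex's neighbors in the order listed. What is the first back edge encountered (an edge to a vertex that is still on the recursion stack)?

D→C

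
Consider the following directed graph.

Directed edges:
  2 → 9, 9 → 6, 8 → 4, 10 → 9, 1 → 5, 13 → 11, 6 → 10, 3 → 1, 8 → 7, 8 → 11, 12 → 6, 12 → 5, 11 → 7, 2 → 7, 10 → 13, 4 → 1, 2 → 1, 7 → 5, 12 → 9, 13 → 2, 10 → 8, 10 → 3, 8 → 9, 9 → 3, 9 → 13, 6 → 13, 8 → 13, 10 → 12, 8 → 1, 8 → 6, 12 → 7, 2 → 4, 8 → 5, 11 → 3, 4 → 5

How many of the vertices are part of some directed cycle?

7

A vertex is on a directed cycle iff it belongs to a strongly connected component of size ≥ 2 (or has a self-loop).
The vertices on cycles are {2, 6, 8, 9, 10, 12, 13} — 7 in total.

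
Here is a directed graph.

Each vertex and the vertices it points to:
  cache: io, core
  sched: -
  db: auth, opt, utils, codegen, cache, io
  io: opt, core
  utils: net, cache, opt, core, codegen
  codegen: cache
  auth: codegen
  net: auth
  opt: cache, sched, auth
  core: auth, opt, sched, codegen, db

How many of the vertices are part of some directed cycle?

9

A vertex is on a directed cycle iff it belongs to a strongly connected component of size ≥ 2 (or has a self-loop).
The vertices on cycles are {db, io, net, opt, auth, core, cache, utils, codegen} — 9 in total.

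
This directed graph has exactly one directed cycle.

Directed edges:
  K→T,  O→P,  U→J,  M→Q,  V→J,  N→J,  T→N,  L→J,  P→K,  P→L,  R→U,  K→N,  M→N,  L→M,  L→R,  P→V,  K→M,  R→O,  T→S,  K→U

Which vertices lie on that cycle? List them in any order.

DFS with gray/black marking from L:
L gray
  R gray
    U gray
      J gray
      J black
    U black
    O gray
      P gray
        P→L: L is gray → back edge
Back edge closes the cycle L → R → O → P → L; its vertices are {L, O, P, R}.

L, O, P, R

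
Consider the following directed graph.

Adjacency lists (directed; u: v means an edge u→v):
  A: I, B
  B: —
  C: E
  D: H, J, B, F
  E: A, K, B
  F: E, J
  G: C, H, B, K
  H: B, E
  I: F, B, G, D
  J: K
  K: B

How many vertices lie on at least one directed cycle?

8

A vertex is on a directed cycle iff it belongs to a strongly connected component of size ≥ 2 (or has a self-loop).
The vertices on cycles are {A, C, D, E, F, G, H, I} — 8 in total.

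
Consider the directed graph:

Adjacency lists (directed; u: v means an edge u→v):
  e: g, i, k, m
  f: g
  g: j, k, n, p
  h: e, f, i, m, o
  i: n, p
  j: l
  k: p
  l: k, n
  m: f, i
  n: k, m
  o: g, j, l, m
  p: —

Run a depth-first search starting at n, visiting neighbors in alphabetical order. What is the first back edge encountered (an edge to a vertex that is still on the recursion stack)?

DFS from n (visiting neighbors in alphabetical order); mark gray on enter, black on exit:
n gray
  k gray
    p gray
    p black
  k black
  m gray
    f gray
      g gray
        j gray
          l gray
            l→k: k black — skip
            l→n: n is gray → back edge
First back edge: l → n.

l->n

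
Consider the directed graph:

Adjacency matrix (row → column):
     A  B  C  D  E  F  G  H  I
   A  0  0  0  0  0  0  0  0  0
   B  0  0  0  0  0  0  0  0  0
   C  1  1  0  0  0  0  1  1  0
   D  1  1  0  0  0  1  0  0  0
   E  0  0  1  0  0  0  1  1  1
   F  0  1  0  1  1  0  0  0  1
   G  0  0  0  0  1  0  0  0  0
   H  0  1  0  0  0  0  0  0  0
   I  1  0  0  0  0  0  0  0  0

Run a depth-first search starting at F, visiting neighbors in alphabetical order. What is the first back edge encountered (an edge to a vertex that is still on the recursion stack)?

D->F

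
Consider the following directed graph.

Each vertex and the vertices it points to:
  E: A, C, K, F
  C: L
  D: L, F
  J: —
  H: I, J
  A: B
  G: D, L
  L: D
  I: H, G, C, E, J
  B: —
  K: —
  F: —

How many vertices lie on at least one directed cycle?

4

A vertex is on a directed cycle iff it belongs to a strongly connected component of size ≥ 2 (or has a self-loop).
The vertices on cycles are {D, H, I, L} — 4 in total.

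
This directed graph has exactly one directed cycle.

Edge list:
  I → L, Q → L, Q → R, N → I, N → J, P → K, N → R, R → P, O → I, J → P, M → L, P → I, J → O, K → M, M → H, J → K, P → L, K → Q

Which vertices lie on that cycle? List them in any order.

DFS with gray/black marking from R:
R gray
  P gray
    L gray
    L black
    K gray
      M gray
        H gray
        H black
        M→L: L black — skip
      M black
      Q gray
        Q→L: L black — skip
        Q→R: R is gray → back edge
Back edge closes the cycle R → P → K → Q → R; its vertices are {K, P, Q, R}.

K, P, Q, R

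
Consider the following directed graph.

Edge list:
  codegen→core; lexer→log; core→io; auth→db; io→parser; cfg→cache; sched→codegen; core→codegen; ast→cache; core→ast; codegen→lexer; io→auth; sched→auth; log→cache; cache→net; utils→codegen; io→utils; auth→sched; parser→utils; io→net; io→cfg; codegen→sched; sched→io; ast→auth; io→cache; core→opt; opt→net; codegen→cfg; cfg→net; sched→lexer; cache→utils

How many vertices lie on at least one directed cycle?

12

A vertex is on a directed cycle iff it belongs to a strongly connected component of size ≥ 2 (or has a self-loop).
The vertices on cycles are {io, ast, cfg, log, auth, core, cache, lexer, sched, utils, parser, codegen} — 12 in total.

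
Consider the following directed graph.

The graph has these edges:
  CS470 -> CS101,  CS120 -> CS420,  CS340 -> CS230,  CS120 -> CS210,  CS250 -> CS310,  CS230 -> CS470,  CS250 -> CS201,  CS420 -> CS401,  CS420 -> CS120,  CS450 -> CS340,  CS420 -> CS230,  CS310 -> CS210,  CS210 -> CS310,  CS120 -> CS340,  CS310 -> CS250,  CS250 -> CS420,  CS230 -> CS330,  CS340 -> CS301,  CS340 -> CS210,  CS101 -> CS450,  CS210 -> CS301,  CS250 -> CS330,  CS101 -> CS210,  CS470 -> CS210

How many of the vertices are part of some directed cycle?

A vertex is on a directed cycle iff it belongs to a strongly connected component of size ≥ 2 (or has a self-loop).
The vertices on cycles are {CS101, CS120, CS210, CS230, CS250, CS310, CS340, CS420, CS450, CS470} — 10 in total.

10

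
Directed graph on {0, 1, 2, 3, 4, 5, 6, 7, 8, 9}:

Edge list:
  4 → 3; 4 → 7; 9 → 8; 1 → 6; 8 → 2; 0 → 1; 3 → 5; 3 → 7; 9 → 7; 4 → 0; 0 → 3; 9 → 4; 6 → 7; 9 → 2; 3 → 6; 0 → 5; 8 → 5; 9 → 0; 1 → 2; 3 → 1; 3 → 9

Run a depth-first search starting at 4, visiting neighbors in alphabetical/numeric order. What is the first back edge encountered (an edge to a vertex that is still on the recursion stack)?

DFS from 4 (visiting neighbors in alphabetical/numeric order); mark gray on enter, black on exit:
4 gray
  0 gray
    1 gray
      2 gray
      2 black
      6 gray
        7 gray
        7 black
      6 black
    1 black
    3 gray
      3→1: 1 black — skip
      5 gray
      5 black
      3→6: 6 black — skip
      3→7: 7 black — skip
      9 gray
        9→0: 0 is gray → back edge
First back edge: 9 → 0.

9→0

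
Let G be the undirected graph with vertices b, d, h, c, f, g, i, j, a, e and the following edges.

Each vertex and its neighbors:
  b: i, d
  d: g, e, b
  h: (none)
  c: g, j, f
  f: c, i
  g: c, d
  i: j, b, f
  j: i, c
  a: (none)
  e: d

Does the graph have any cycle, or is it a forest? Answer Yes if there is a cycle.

DFS, tracking each vertex's parent; an edge to a visited non-parent vertex closes a cycle.
Start from c:
visit c (parent –)
  visit g (parent c)
    g–c: parent, skip
    visit d (parent g)
      d–g: parent, skip
      visit e (parent d)
        e–d: parent, skip
      visit b (parent d)
        visit i (parent b)
          visit j (parent i)
            j–i: parent, skip
            j–c: c visited and ≠ parent → cycle
Cycle: c – g – d – b – i – j – c.

Yes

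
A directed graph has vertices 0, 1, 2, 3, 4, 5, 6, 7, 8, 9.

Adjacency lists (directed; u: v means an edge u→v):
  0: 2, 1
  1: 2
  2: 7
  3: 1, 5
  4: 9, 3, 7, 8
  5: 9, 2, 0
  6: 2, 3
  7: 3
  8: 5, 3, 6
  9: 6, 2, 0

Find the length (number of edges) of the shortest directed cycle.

4

For each vertex v, BFS finds the shortest path from v back to v.
The shortest such closed walk is 3 → 1 → 2 → 7 → 3, length 4.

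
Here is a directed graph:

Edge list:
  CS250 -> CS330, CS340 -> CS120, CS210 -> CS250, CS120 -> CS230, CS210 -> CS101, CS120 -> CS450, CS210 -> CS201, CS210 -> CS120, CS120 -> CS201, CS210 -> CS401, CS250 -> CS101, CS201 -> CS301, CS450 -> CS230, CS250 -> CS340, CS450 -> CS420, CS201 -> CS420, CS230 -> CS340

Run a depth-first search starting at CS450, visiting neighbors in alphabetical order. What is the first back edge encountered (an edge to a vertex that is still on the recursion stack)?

CS120→CS230

DFS from CS450 (visiting neighbors in alphabetical order); mark gray on enter, black on exit:
CS450 gray
  CS230 gray
    CS340 gray
      CS120 gray
        CS201 gray
          CS301 gray
          CS301 black
          CS420 gray
          CS420 black
        CS201 black
        CS120→CS230: CS230 is gray → back edge
First back edge: CS120 → CS230.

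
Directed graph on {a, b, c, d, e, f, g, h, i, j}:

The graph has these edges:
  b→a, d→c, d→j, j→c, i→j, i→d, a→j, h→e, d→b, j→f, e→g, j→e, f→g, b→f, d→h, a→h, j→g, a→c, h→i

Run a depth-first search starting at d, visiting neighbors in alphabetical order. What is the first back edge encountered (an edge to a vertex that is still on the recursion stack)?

DFS from d (visiting neighbors in alphabetical order); mark gray on enter, black on exit:
d gray
  b gray
    a gray
      c gray
      c black
      h gray
        e gray
          g gray
          g black
        e black
        i gray
          i→d: d is gray → back edge
First back edge: i → d.

i→d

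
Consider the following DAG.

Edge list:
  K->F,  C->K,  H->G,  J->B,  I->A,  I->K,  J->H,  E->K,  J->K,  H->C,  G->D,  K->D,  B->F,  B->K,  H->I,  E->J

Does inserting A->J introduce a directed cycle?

Yes

Adding A→J creates a cycle iff J can already reach A.
Path from J: J → H → I → A.
So J → … → A → J is a cycle.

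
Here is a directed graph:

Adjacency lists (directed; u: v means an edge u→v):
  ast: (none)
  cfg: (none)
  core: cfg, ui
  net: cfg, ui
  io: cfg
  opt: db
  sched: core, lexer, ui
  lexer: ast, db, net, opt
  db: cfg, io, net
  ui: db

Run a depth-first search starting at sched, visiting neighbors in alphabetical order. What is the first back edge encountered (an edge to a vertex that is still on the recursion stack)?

DFS from sched (visiting neighbors in alphabetical order); mark gray on enter, black on exit:
sched gray
  core gray
    cfg gray
    cfg black
    ui gray
      db gray
        db→cfg: cfg black — skip
        io gray
          io→cfg: cfg black — skip
        io black
        net gray
          net→cfg: cfg black — skip
          net→ui: ui is gray → back edge
First back edge: net → ui.

net→ui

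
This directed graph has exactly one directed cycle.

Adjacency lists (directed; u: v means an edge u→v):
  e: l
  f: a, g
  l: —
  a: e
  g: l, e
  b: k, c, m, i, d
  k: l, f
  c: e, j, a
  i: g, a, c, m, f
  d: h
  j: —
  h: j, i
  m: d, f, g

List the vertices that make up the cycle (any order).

DFS with gray/black marking from i:
i gray
  g gray
    l gray
    l black
    e gray
      e→l: l black — skip
    e black
  g black
  a gray
    a→e: e black — skip
  a black
  c gray
    c→e: e black — skip
    j gray
    j black
    c→a: a black — skip
  c black
  m gray
    d gray
      h gray
        h→j: j black — skip
        h→i: i is gray → back edge
Back edge closes the cycle i → m → d → h → i; its vertices are {d, h, i, m}.

d, h, i, m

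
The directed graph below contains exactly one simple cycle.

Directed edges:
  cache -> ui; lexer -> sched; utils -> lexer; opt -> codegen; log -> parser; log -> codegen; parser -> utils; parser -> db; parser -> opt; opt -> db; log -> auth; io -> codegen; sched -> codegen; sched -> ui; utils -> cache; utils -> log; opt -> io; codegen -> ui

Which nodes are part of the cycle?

DFS with gray/black marking from parser:
parser gray
  utils gray
    cache gray
      ui gray
      ui black
    cache black
    log gray
      codegen gray
        codegen→ui: ui black — skip
      codegen black
      auth gray
      auth black
      log→parser: parser is gray → back edge
Back edge closes the cycle parser → utils → log → parser; its vertices are {log, utils, parser}.

log, utils, parser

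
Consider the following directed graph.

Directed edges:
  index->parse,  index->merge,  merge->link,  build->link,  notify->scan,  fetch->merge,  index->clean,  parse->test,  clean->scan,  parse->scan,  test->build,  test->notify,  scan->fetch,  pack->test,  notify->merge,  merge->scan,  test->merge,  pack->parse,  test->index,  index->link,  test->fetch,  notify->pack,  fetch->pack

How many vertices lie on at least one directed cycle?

9

A vertex is on a directed cycle iff it belongs to a strongly connected component of size ≥ 2 (or has a self-loop).
The vertices on cycles are {pack, scan, test, clean, fetch, index, merge, parse, notify} — 9 in total.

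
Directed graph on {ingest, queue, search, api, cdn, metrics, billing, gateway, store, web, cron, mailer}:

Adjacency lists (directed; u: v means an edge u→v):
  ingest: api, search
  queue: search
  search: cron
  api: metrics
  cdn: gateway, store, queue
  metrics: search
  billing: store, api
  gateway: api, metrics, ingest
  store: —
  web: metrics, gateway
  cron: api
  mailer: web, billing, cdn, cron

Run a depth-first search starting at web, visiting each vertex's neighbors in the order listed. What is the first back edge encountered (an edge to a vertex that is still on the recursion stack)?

api->metrics

DFS from web (visiting each vertex's neighbors in the order listed); mark gray on enter, black on exit:
web gray
  metrics gray
    search gray
      cron gray
        api gray
          api→metrics: metrics is gray → back edge
First back edge: api → metrics.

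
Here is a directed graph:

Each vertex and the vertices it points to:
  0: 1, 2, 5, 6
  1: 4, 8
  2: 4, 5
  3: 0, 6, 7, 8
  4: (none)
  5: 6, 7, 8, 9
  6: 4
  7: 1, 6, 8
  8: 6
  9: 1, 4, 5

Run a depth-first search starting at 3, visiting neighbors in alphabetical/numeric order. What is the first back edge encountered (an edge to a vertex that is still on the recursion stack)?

DFS from 3 (visiting neighbors in alphabetical/numeric order); mark gray on enter, black on exit:
3 gray
  0 gray
    1 gray
      4 gray
      4 black
      8 gray
        6 gray
          6→4: 4 black — skip
        6 black
      8 black
    1 black
    2 gray
      2→4: 4 black — skip
      5 gray
        5→6: 6 black — skip
        7 gray
          7→1: 1 black — skip
          7→6: 6 black — skip
          7→8: 8 black — skip
        7 black
        5→8: 8 black — skip
        9 gray
          9→1: 1 black — skip
          9→4: 4 black — skip
          9→5: 5 is gray → back edge
First back edge: 9 → 5.

9->5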